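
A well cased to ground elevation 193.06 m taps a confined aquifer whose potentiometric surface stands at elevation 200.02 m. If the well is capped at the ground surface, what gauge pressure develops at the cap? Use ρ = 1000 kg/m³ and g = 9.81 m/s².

P ≈ 68.3 kPa

Head above the cap: Δh = 200.02 − 193.06 = 6.96 m.
P = ρgΔh = 1000 × 9.81 × 6.96 = 68278 Pa ≈ 68.3 kPa.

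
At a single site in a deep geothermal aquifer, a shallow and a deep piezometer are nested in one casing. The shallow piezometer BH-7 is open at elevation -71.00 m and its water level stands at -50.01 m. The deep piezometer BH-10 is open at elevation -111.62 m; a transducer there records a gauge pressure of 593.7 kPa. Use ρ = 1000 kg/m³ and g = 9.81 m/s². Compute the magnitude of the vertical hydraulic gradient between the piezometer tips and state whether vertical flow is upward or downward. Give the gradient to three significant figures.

|i_v| ≈ 0.0268; vertical flow is downward

Total head at BH-7: h = -50.01 m (water level in the standpipe).
Pressure head at BH-10: ψ = P/(ρg) = 593.7×1000 / (1000 × 9.81) = 60.52 m.
Total head at BH-10: h = z + ψ = -111.62 + 60.52 = -51.10 m.
Δh = h(BH-7) − h(BH-10) = -50.01 − (-51.10) = 1.09 m.
Vertical separation Δz = -71.00 − (-111.62) = 40.62 m.
|i_v| = |Δh| / Δz = 1.09 / 40.62 = 0.0268.
Head is higher in the shallow piezometer, so vertical flow is downward (recharge condition).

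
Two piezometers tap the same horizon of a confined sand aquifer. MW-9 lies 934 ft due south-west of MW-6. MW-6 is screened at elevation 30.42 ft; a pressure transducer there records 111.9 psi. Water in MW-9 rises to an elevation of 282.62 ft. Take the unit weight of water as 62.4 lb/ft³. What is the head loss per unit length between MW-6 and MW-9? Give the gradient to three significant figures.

Pressure head at MW-6: ψ = 144·P/γ = 144 × 111.9 / 62.4 = 258.23 ft.
Total head at MW-6: h = z + ψ = 30.42 + 258.23 = 288.65 ft.
Total head at MW-9: h = 282.62 ft (water level in the piezometer is the total head).
Head difference: h(MW-6) − h(MW-9) = 288.65 − 282.62 = 6.03 ft.
Hydraulic gradient: i = |Δh| / L = 6.03 / 934 = 0.00646.

i ≈ 0.00646 ft/ft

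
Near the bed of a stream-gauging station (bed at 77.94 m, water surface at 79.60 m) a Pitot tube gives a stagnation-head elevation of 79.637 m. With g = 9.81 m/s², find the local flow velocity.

v ≈ 0.852 m/s

Near the bed, under hydrostatic conditions, the piezometric head (z + ψ) equals the free-surface elevation, 79.60 m.
Velocity head = total − piezometric = 79.637 − 79.60 = 0.037 m.
v = √(2g·h_v) = √(2 × 9.81 × 0.037) = 0.852 m/s.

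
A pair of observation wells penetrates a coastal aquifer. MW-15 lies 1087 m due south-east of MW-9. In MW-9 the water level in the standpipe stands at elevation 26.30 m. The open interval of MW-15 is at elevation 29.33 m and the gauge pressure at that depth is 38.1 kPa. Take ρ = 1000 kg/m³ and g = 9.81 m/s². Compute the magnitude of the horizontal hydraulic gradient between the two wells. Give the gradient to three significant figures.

i ≈ 0.00636

Total head at MW-9: h = 26.30 m (water level in the piezometer is the total head).
Pressure head at MW-15: ψ = P/(ρg) = 38.1×1000 / (1000 × 9.81) = 3.88 m.
Total head at MW-15: h = z + ψ = 29.33 + 3.88 = 33.21 m.
Head difference: h(MW-9) − h(MW-15) = 26.30 − 33.21 = -6.91 m.
Hydraulic gradient: i = |Δh| / L = 6.91 / 1087 = 0.00636.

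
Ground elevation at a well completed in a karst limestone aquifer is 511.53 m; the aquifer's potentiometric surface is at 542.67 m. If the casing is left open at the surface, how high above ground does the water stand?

≈ 31.14 m above ground

Water rises to the potentiometric surface, so the rise above ground = 542.67 − 511.53 = 31.14 m.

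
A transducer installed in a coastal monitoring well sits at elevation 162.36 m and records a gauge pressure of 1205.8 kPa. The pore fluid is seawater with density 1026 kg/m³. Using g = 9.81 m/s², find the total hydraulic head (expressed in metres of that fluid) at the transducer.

h ≈ 282.16 m

ψ = P/(ρg) = 1205.8×1000 / (1026 × 9.81) = 119.80 m.
h = z + ψ = 162.36 + 119.80 = 282.16 m.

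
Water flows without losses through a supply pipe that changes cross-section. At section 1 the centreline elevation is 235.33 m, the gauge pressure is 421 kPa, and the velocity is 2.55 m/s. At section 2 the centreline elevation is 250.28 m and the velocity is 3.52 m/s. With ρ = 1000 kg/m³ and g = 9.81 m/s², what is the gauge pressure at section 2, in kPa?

P₂ ≈ 271 kPa

Pressure head at 1: ψ₁ = P₁/(ρg) = 421×1000 / (1000 × 9.81) = 42.92 m.
Velocity heads: v₁²/2g = 2.55²/19.62 = 0.331 m; v₂²/2g = 3.52²/19.62 = 0.632 m.
Total head H = z₁ + ψ₁ + v₁²/2g = 235.33 + 42.92 + 0.331 = 278.58 m.
ψ₂ = H − z₂ − v₂²/2g = 278.58 − 250.28 − 0.632 = 27.67 m.
P₂ = ρgψ₂ = 1000 × 9.81 × 27.67 ≈ 271 kPa.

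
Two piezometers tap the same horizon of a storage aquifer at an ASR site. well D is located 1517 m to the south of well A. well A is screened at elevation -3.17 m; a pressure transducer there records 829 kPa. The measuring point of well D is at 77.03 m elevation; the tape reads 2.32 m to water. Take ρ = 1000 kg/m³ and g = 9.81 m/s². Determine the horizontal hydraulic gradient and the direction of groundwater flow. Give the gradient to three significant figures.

Pressure head at well A: ψ = P/(ρg) = 829×1000 / (1000 × 9.81) = 84.51 m.
Total head at well A: h = z + ψ = -3.17 + 84.51 = 81.34 m.
Total head at well D: h = 77.03 − 2.32 = 74.71 m.
Head difference: h(well A) − h(well D) = 81.34 − 74.71 = 6.63 m.
Hydraulic gradient: i = |Δh| / L = 6.63 / 1517 = 0.00437.
Flow is from higher to lower head: from well A toward well D, i.e. toward the south.

i ≈ 0.00437; groundwater flows toward the south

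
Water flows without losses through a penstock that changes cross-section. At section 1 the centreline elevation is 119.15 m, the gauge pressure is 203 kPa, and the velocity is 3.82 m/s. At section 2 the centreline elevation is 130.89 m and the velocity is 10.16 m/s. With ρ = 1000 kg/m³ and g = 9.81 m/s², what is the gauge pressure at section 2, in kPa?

P₂ ≈ 43.5 kPa

Pressure head at 1: ψ₁ = P₁/(ρg) = 203×1000 / (1000 × 9.81) = 20.69 m.
Velocity heads: v₁²/2g = 3.82²/19.62 = 0.744 m; v₂²/2g = 10.16²/19.62 = 5.261 m.
Total head H = z₁ + ψ₁ + v₁²/2g = 119.15 + 20.69 + 0.744 = 140.58 m.
ψ₂ = H − z₂ − v₂²/2g = 140.58 − 130.89 − 5.261 = 4.43 m.
P₂ = ρgψ₂ = 1000 × 9.81 × 4.43 ≈ 43.5 kPa.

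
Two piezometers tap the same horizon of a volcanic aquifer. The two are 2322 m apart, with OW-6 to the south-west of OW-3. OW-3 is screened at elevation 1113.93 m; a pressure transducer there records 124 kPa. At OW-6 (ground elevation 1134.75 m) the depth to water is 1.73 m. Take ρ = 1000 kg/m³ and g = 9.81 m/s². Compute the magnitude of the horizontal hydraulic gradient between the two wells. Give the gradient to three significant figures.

Pressure head at OW-3: ψ = P/(ρg) = 124×1000 / (1000 × 9.81) = 12.64 m.
Total head at OW-3: h = z + ψ = 1113.93 + 12.64 = 1126.57 m.
Total head at OW-6: h = 1134.75 − 1.73 = 1133.02 m.
Head difference: h(OW-3) − h(OW-6) = 1126.57 − 1133.02 = -6.45 m.
Hydraulic gradient: i = |Δh| / L = 6.45 / 2322 = 0.00278.

i ≈ 0.00278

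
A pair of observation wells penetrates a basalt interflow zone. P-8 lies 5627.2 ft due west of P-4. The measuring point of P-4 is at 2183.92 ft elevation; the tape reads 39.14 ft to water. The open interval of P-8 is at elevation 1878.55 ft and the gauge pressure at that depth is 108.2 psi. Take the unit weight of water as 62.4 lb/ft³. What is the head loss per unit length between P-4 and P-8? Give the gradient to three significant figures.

Total head at P-4: h = 2183.92 − 39.14 = 2144.78 ft.
Pressure head at P-8: ψ = 144·P/γ = 144 × 108.2 / 62.4 = 249.69 ft.
Total head at P-8: h = z + ψ = 1878.55 + 249.69 = 2128.24 ft.
Head difference: h(P-4) − h(P-8) = 2144.78 − 2128.24 = 16.54 ft.
Hydraulic gradient: i = |Δh| / L = 16.54 / 5627.2 = 0.00294.

i ≈ 0.00294 ft/ft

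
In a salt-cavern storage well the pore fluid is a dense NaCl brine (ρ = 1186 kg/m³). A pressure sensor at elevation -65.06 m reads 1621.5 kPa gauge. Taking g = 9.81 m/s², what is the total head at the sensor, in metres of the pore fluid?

ψ = P/(ρg) = 1621.5×1000 / (1186 × 9.81) = 139.37 m.
h = z + ψ = -65.06 + 139.37 = 74.31 m.

h ≈ 74.31 m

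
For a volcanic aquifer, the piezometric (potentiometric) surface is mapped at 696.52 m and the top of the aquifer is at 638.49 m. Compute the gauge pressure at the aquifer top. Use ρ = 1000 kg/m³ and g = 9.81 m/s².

P ≈ 569 kPa

Pressure head at the aquifer top: ψ = h − z = 696.52 − 638.49 = 58.03 m.
P = ρgψ = 1000 × 9.81 × 58.03 = 569274 Pa ≈ 569 kPa.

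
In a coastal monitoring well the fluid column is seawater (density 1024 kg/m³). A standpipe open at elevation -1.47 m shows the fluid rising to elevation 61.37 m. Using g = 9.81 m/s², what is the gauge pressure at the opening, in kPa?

Pressure head ψ = h − z = 61.37 − (-1.47) = 62.84 m.
P = ρgψ = 1024 × 9.81 × 62.84 = 631255 Pa ≈ 631 kPa.

P ≈ 631 kPa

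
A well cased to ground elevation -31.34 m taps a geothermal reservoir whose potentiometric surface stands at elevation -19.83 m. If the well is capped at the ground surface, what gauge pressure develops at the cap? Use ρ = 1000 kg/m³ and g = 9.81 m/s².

P ≈ 113 kPa

Head above the cap: Δh = -19.83 − (-31.34) = 11.51 m.
P = ρgΔh = 1000 × 9.81 × 11.51 = 112913 Pa ≈ 113 kPa.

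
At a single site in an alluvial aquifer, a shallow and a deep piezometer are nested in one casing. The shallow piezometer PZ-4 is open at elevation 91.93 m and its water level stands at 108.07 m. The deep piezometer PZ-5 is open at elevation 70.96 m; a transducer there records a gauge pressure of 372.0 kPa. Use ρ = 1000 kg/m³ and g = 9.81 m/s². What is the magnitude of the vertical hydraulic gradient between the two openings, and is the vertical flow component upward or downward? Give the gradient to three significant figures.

Total head at PZ-4: h = 108.07 m (water level in the standpipe).
Pressure head at PZ-5: ψ = P/(ρg) = 372.0×1000 / (1000 × 9.81) = 37.92 m.
Total head at PZ-5: h = z + ψ = 70.96 + 37.92 = 108.88 m.
Δh = h(PZ-4) − h(PZ-5) = 108.07 − 108.88 = -0.81 m.
Vertical separation Δz = 91.93 − 70.96 = 20.97 m.
|i_v| = |Δh| / Δz = 0.81 / 20.97 = 0.0386.
Head is higher in the deep piezometer, so vertical flow is upward (discharge condition).

|i_v| ≈ 0.0386; vertical flow is upward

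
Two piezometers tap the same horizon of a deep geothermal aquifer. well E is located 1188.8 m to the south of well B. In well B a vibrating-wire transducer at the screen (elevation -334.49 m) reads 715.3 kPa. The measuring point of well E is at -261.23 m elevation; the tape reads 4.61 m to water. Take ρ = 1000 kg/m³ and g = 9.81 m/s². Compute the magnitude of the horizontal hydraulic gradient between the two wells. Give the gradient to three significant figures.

Pressure head at well B: ψ = P/(ρg) = 715.3×1000 / (1000 × 9.81) = 72.92 m.
Total head at well B: h = z + ψ = -334.49 + 72.92 = -261.57 m.
Total head at well E: h = -261.23 − 4.61 = -265.84 m.
Head difference: h(well B) − h(well E) = -261.57 − (-265.84) = 4.27 m.
Hydraulic gradient: i = |Δh| / L = 4.27 / 1188.8 = 0.00359.

i ≈ 0.00359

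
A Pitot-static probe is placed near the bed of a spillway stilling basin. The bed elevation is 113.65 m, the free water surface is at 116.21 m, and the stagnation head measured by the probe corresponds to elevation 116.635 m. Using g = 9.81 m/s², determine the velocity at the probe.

Near the bed, under hydrostatic conditions, the piezometric head (z + ψ) equals the free-surface elevation, 116.21 m.
Velocity head = total − piezometric = 116.635 − 116.21 = 0.425 m.
v = √(2g·h_v) = √(2 × 9.81 × 0.425) = 2.89 m/s.

v ≈ 2.89 m/s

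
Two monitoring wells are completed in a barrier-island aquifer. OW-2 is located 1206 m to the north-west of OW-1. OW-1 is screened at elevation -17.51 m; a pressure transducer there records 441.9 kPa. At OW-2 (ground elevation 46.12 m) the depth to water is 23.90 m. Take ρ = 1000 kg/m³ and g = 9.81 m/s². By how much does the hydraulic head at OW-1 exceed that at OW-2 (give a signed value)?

Δh ≈ 5.32 m

Pressure head at OW-1: ψ = P/(ρg) = 441.9×1000 / (1000 × 9.81) = 45.05 m.
Total head at OW-1: h = z + ψ = -17.51 + 45.05 = 27.54 m.
Total head at OW-2: h = 46.12 − 23.90 = 22.22 m.
Head difference: h(OW-1) − h(OW-2) = 27.54 − 22.22 = 5.32 m.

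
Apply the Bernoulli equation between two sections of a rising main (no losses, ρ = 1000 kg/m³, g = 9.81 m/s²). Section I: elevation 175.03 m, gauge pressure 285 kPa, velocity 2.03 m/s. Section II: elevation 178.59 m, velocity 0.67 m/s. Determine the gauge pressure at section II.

Pressure head at I: ψ₁ = P₁/(ρg) = 285×1000 / (1000 × 9.81) = 29.05 m.
Velocity heads: v₁²/2g = 2.03²/19.62 = 0.210 m; v₂²/2g = 0.67²/19.62 = 0.023 m.
Total head H = z₁ + ψ₁ + v₁²/2g = 175.03 + 29.05 + 0.210 = 204.29 m.
ψ₂ = H − z₂ − v₂²/2g = 204.29 − 178.59 − 0.023 = 25.68 m.
P₂ = ρgψ₂ = 1000 × 9.81 × 25.68 ≈ 252 kPa.

P₂ ≈ 252 kPa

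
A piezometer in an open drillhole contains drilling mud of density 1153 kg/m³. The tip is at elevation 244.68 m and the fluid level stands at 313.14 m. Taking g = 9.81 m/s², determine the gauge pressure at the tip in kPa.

P ≈ 774 kPa

Pressure head ψ = h − z = 313.14 − 244.68 = 68.46 m.
P = ρgψ = 1153 × 9.81 × 68.46 = 774346 Pa ≈ 774 kPa.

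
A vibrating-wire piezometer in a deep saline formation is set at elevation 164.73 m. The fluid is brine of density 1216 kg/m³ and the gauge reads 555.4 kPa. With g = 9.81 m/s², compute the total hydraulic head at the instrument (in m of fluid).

ψ = P/(ρg) = 555.4×1000 / (1216 × 9.81) = 46.56 m.
h = z + ψ = 164.73 + 46.56 = 211.29 m.

h ≈ 211.29 m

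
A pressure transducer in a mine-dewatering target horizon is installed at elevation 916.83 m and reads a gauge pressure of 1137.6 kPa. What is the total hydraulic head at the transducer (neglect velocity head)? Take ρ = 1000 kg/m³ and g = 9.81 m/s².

ψ = P/(ρg) = 1137.6×1000 / (1000 × 9.81) = 115.96 m.
h = z + ψ = 916.83 + 115.96 = 1032.79 m.

h ≈ 1032.79 m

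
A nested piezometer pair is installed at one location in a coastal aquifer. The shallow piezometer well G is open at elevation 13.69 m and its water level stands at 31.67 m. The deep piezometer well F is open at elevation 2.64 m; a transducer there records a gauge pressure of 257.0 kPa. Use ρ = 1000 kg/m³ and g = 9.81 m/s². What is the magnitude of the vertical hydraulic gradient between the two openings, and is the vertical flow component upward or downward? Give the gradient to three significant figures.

|i_v| ≈ 0.256; vertical flow is downward

Total head at well G: h = 31.67 m (water level in the standpipe).
Pressure head at well F: ψ = P/(ρg) = 257.0×1000 / (1000 × 9.81) = 26.20 m.
Total head at well F: h = z + ψ = 2.64 + 26.20 = 28.84 m.
Δh = h(well G) − h(well F) = 31.67 − 28.84 = 2.83 m.
Vertical separation Δz = 13.69 − 2.64 = 11.05 m.
|i_v| = |Δh| / Δz = 2.83 / 11.05 = 0.256.
Head is higher in the shallow piezometer, so vertical flow is downward (recharge condition).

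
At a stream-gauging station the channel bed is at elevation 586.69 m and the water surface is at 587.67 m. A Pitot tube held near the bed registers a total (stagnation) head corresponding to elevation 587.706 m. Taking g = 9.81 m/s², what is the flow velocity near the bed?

Near the bed, under hydrostatic conditions, the piezometric head (z + ψ) equals the free-surface elevation, 587.67 m.
Velocity head = total − piezometric = 587.706 − 587.67 = 0.036 m.
v = √(2g·h_v) = √(2 × 9.81 × 0.036) = 0.840 m/s.

v ≈ 0.840 m/s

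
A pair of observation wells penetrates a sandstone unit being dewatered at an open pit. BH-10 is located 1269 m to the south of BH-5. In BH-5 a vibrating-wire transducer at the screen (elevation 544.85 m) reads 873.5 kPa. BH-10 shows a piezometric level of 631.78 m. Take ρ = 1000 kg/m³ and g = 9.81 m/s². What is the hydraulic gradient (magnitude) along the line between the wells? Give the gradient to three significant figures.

i ≈ 0.00166

Pressure head at BH-5: ψ = P/(ρg) = 873.5×1000 / (1000 × 9.81) = 89.04 m.
Total head at BH-5: h = z + ψ = 544.85 + 89.04 = 633.89 m.
Total head at BH-10: h = 631.78 m (water level in the piezometer is the total head).
Head difference: h(BH-5) − h(BH-10) = 633.89 − 631.78 = 2.11 m.
Hydraulic gradient: i = |Δh| / L = 2.11 / 1269 = 0.00166.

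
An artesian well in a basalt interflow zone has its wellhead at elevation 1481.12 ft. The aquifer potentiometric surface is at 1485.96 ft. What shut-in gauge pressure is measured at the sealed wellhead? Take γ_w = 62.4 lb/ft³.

Head above the cap: Δh = 1485.96 − 1481.12 = 4.84 ft.
P = γΔh/144 = 62.4 × 4.84 / 144 = 2.10 psi.

P ≈ 2.10 psi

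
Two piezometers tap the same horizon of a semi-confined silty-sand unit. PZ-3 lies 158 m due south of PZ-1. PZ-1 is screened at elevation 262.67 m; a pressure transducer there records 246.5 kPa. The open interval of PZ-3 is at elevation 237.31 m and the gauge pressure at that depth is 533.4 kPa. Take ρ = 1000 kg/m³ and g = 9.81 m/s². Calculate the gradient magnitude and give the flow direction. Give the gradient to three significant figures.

i ≈ 0.0246; groundwater flows toward the north

Pressure head at PZ-1: ψ = P/(ρg) = 246.5×1000 / (1000 × 9.81) = 25.13 m.
Total head at PZ-1: h = z + ψ = 262.67 + 25.13 = 287.80 m.
Pressure head at PZ-3: ψ = P/(ρg) = 533.4×1000 / (1000 × 9.81) = 54.37 m.
Total head at PZ-3: h = z + ψ = 237.31 + 54.37 = 291.68 m.
Head difference: h(PZ-1) − h(PZ-3) = 287.80 − 291.68 = -3.88 m.
Hydraulic gradient: i = |Δh| / L = 3.88 / 158 = 0.0246.
Flow is from higher to lower head: from PZ-3 toward PZ-1, i.e. toward the north.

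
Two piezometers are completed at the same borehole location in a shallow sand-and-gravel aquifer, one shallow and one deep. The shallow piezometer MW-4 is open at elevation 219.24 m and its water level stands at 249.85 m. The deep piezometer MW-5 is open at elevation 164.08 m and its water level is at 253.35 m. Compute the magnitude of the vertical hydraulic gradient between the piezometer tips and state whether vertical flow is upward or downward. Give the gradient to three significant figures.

Total head at MW-4: h = 249.85 m (water level in the standpipe).
Total head at MW-5: h = 253.35 m.
Δh = h(MW-4) − h(MW-5) = 249.85 − 253.35 = -3.50 m.
Vertical separation Δz = 219.24 − 164.08 = 55.16 m.
|i_v| = |Δh| / Δz = 3.50 / 55.16 = 0.0635.
Head is higher in the deep piezometer, so vertical flow is upward (discharge condition).

|i_v| ≈ 0.0635; vertical flow is upward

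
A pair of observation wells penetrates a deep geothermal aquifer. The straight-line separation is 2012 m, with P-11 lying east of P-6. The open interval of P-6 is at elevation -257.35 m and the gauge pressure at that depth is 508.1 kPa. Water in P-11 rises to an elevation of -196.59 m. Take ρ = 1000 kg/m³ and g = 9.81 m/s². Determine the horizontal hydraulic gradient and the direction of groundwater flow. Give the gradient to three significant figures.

i ≈ 0.00446; groundwater flows toward the west

Pressure head at P-6: ψ = P/(ρg) = 508.1×1000 / (1000 × 9.81) = 51.79 m.
Total head at P-6: h = z + ψ = -257.35 + 51.79 = -205.56 m.
Total head at P-11: h = -196.59 m (water level in the piezometer is the total head).
Head difference: h(P-6) − h(P-11) = -205.56 − (-196.59) = -8.97 m.
Hydraulic gradient: i = |Δh| / L = 8.97 / 2012 = 0.00446.
Flow is from higher to lower head: from P-11 toward P-6, i.e. toward the west.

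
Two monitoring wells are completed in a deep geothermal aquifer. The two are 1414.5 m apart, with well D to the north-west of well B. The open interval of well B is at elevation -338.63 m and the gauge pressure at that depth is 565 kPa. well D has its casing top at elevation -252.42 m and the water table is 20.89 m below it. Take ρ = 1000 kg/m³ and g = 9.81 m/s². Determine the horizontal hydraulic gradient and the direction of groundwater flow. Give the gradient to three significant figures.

i ≈ 0.00546; groundwater flows toward the south-east

Pressure head at well B: ψ = P/(ρg) = 565×1000 / (1000 × 9.81) = 57.59 m.
Total head at well B: h = z + ψ = -338.63 + 57.59 = -281.04 m.
Total head at well D: h = -252.42 − 20.89 = -273.31 m.
Head difference: h(well B) − h(well D) = -281.04 − (-273.31) = -7.73 m.
Hydraulic gradient: i = |Δh| / L = 7.73 / 1414.5 = 0.00546.
Flow is from higher to lower head: from well D toward well B, i.e. toward the south-east.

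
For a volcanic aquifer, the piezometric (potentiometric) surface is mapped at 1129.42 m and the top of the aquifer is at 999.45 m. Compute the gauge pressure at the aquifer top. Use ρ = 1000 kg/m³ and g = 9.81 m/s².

Pressure head at the aquifer top: ψ = h − z = 1129.42 − 999.45 = 129.97 m.
P = ρgψ = 1000 × 9.81 × 129.97 = 1275006 Pa ≈ 1280 kPa.

P ≈ 1280 kPa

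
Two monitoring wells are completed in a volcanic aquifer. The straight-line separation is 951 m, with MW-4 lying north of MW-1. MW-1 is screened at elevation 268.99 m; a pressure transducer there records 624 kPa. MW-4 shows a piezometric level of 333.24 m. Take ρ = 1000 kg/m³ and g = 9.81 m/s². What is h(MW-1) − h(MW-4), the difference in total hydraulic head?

Δh ≈ -0.64 m

Pressure head at MW-1: ψ = P/(ρg) = 624×1000 / (1000 × 9.81) = 63.61 m.
Total head at MW-1: h = z + ψ = 268.99 + 63.61 = 332.60 m.
Total head at MW-4: h = 333.24 m (water level in the piezometer is the total head).
Head difference: h(MW-1) − h(MW-4) = 332.60 − 333.24 = -0.64 m.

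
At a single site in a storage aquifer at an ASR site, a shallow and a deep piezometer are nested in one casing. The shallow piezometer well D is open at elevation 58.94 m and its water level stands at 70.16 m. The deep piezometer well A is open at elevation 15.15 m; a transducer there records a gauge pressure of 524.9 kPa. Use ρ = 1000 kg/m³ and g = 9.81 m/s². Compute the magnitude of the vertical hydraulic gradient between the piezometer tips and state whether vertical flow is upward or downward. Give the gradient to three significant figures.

Total head at well D: h = 70.16 m (water level in the standpipe).
Pressure head at well A: ψ = P/(ρg) = 524.9×1000 / (1000 × 9.81) = 53.51 m.
Total head at well A: h = z + ψ = 15.15 + 53.51 = 68.66 m.
Δh = h(well D) − h(well A) = 70.16 − 68.66 = 1.50 m.
Vertical separation Δz = 58.94 − 15.15 = 43.79 m.
|i_v| = |Δh| / Δz = 1.50 / 43.79 = 0.0343.
Head is higher in the shallow piezometer, so vertical flow is downward (recharge condition).

|i_v| ≈ 0.0343; vertical flow is downward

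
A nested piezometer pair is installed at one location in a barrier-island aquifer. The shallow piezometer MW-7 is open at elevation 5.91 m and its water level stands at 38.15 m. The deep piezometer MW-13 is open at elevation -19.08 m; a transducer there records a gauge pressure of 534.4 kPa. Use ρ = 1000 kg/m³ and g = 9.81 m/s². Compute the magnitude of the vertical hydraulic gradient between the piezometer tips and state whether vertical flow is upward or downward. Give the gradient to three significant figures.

|i_v| ≈ 0.110; vertical flow is downward

Total head at MW-7: h = 38.15 m (water level in the standpipe).
Pressure head at MW-13: ψ = P/(ρg) = 534.4×1000 / (1000 × 9.81) = 54.48 m.
Total head at MW-13: h = z + ψ = -19.08 + 54.48 = 35.40 m.
Δh = h(MW-7) − h(MW-13) = 38.15 − 35.40 = 2.75 m.
Vertical separation Δz = 5.91 − (-19.08) = 24.99 m.
|i_v| = |Δh| / Δz = 2.75 / 24.99 = 0.110.
Head is higher in the shallow piezometer, so vertical flow is downward (recharge condition).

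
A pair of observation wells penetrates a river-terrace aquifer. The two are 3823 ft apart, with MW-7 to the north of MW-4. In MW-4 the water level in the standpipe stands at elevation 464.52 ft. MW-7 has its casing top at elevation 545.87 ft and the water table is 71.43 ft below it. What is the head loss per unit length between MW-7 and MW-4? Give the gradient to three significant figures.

i ≈ 0.00259 ft/ft

Total head at MW-4: h = 464.52 ft (water level in the piezometer is the total head).
Total head at MW-7: h = 545.87 − 71.43 = 474.44 ft.
Head difference: h(MW-4) − h(MW-7) = 464.52 − 474.44 = -9.92 ft.
Hydraulic gradient: i = |Δh| / L = 9.92 / 3823 = 0.00259.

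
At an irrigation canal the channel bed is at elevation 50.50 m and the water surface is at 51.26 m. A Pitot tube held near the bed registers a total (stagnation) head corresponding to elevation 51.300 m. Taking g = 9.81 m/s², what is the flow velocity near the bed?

v ≈ 0.886 m/s

Near the bed, under hydrostatic conditions, the piezometric head (z + ψ) equals the free-surface elevation, 51.26 m.
Velocity head = total − piezometric = 51.300 − 51.26 = 0.040 m.
v = √(2g·h_v) = √(2 × 9.81 × 0.040) = 0.886 m/s.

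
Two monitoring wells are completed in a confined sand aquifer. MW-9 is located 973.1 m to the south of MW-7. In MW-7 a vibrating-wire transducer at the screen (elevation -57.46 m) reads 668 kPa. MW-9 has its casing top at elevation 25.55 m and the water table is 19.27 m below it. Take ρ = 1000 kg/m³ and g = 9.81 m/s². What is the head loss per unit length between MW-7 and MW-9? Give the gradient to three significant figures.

i ≈ 0.00447 m/m

Pressure head at MW-7: ψ = P/(ρg) = 668×1000 / (1000 × 9.81) = 68.09 m.
Total head at MW-7: h = z + ψ = -57.46 + 68.09 = 10.63 m.
Total head at MW-9: h = 25.55 − 19.27 = 6.28 m.
Head difference: h(MW-7) − h(MW-9) = 10.63 − 6.28 = 4.35 m.
Hydraulic gradient: i = |Δh| / L = 4.35 / 973.1 = 0.00447.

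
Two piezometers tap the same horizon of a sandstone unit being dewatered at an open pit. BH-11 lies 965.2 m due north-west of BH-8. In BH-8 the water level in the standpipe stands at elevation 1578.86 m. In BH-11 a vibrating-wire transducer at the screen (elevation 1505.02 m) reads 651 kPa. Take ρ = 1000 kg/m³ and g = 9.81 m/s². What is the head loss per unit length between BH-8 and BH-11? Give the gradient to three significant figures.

i ≈ 0.00775 m/m

Total head at BH-8: h = 1578.86 m (water level in the piezometer is the total head).
Pressure head at BH-11: ψ = P/(ρg) = 651×1000 / (1000 × 9.81) = 66.36 m.
Total head at BH-11: h = z + ψ = 1505.02 + 66.36 = 1571.38 m.
Head difference: h(BH-8) − h(BH-11) = 1578.86 − 1571.38 = 7.48 m.
Hydraulic gradient: i = |Δh| / L = 7.48 / 965.2 = 0.00775.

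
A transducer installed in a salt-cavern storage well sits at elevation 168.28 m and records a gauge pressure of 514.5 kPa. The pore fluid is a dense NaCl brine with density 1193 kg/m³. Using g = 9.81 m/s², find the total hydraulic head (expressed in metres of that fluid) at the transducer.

h ≈ 212.24 m

ψ = P/(ρg) = 514.5×1000 / (1193 × 9.81) = 43.96 m.
h = z + ψ = 168.28 + 43.96 = 212.24 m.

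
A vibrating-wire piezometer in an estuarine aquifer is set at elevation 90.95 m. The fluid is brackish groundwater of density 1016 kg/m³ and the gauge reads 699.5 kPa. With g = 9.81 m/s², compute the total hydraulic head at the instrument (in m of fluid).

ψ = P/(ρg) = 699.5×1000 / (1016 × 9.81) = 70.18 m.
h = z + ψ = 90.95 + 70.18 = 161.13 m.

h ≈ 161.13 m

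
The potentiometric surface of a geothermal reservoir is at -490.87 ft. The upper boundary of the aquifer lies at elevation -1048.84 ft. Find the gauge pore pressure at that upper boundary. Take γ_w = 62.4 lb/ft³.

Pressure head at the aquifer top: ψ = h − z = -490.87 − (-1048.84) = 557.97 ft.
P = γψ/144 = 62.4 × 557.97 / 144 = 242 psi.

P ≈ 242 psi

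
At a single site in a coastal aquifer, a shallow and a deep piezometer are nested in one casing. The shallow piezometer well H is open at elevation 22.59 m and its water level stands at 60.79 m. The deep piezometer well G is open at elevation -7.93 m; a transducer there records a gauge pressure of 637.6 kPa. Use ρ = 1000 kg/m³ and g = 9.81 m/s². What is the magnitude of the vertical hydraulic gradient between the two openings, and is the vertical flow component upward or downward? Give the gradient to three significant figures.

|i_v| ≈ 0.122; vertical flow is downward

Total head at well H: h = 60.79 m (water level in the standpipe).
Pressure head at well G: ψ = P/(ρg) = 637.6×1000 / (1000 × 9.81) = 64.99 m.
Total head at well G: h = z + ψ = -7.93 + 64.99 = 57.06 m.
Δh = h(well H) − h(well G) = 60.79 − 57.06 = 3.73 m.
Vertical separation Δz = 22.59 − (-7.93) = 30.52 m.
|i_v| = |Δh| / Δz = 3.73 / 30.52 = 0.122.
Head is higher in the shallow piezometer, so vertical flow is downward (recharge condition).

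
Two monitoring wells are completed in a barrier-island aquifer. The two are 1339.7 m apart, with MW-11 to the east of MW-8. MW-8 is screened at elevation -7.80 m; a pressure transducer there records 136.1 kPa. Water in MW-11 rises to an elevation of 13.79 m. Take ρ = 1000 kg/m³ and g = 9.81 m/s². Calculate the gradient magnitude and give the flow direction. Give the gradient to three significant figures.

i ≈ 0.00576; groundwater flows toward the west

Pressure head at MW-8: ψ = P/(ρg) = 136.1×1000 / (1000 × 9.81) = 13.87 m.
Total head at MW-8: h = z + ψ = -7.80 + 13.87 = 6.07 m.
Total head at MW-11: h = 13.79 m (water level in the piezometer is the total head).
Head difference: h(MW-8) − h(MW-11) = 6.07 − 13.79 = -7.72 m.
Hydraulic gradient: i = |Δh| / L = 7.72 / 1339.7 = 0.00576.
Flow is from higher to lower head: from MW-11 toward MW-8, i.e. toward the west.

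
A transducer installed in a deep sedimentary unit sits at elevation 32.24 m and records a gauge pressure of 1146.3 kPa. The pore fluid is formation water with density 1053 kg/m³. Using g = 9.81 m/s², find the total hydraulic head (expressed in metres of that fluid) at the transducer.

h ≈ 143.21 m

ψ = P/(ρg) = 1146.3×1000 / (1053 × 9.81) = 110.97 m.
h = z + ψ = 32.24 + 110.97 = 143.21 m.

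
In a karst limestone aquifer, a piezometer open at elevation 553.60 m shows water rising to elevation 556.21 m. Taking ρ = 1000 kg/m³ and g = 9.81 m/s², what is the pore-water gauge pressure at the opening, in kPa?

P ≈ 25.6 kPa

Pressure head ψ = h − z = 556.21 − 553.60 = 2.61 m.
P = ρgψ = 1000 × 9.81 × 2.61 = 25604 Pa ≈ 25.6 kPa.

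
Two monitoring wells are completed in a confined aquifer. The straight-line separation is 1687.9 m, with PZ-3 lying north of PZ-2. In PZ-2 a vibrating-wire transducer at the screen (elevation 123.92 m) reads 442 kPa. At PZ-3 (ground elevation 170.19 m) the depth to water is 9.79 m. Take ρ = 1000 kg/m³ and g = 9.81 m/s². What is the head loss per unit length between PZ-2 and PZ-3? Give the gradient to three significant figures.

Pressure head at PZ-2: ψ = P/(ρg) = 442×1000 / (1000 × 9.81) = 45.06 m.
Total head at PZ-2: h = z + ψ = 123.92 + 45.06 = 168.98 m.
Total head at PZ-3: h = 170.19 − 9.79 = 160.40 m.
Head difference: h(PZ-2) − h(PZ-3) = 168.98 − 160.40 = 8.58 m.
Hydraulic gradient: i = |Δh| / L = 8.58 / 1687.9 = 0.00508.

i ≈ 0.00508 m/m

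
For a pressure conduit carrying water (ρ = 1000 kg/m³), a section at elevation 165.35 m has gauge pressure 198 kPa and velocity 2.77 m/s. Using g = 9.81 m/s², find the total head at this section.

Pressure head ψ = P/(ρg) = 198×1000 / (1000 × 9.81) = 20.18 m.
Velocity head = v²/(2g) = 2.77² / (2 × 9.81) = 0.391 m.
h = z + ψ + v²/(2g) = 165.35 + 20.18 + 0.391 = 185.92 m.

h ≈ 185.92 m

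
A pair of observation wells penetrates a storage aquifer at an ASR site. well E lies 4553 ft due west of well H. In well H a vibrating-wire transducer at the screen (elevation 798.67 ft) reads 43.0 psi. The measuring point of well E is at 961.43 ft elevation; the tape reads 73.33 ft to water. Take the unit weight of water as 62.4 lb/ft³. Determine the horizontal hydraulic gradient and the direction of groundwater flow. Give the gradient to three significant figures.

i ≈ 0.00215; groundwater flows toward the west

Pressure head at well H: ψ = 144·P/γ = 144 × 43.0 / 62.4 = 99.23 ft.
Total head at well H: h = z + ψ = 798.67 + 99.23 = 897.90 ft.
Total head at well E: h = 961.43 − 73.33 = 888.10 ft.
Head difference: h(well H) − h(well E) = 897.90 − 888.10 = 9.80 ft.
Hydraulic gradient: i = |Δh| / L = 9.80 / 4553 = 0.00215.
Flow is from higher to lower head: from well H toward well E, i.e. toward the west.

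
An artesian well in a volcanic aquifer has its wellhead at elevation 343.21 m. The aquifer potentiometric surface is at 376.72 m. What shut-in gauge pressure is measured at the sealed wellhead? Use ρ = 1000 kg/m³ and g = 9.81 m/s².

Head above the cap: Δh = 376.72 − 343.21 = 33.51 m.
P = ρgΔh = 1000 × 9.81 × 33.51 = 328733 Pa ≈ 329 kPa.

P ≈ 329 kPa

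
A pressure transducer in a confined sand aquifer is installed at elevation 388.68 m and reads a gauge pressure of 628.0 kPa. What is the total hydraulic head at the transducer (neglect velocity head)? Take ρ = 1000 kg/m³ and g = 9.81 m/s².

ψ = P/(ρg) = 628.0×1000 / (1000 × 9.81) = 64.02 m.
h = z + ψ = 388.68 + 64.02 = 452.70 m.

h ≈ 452.70 m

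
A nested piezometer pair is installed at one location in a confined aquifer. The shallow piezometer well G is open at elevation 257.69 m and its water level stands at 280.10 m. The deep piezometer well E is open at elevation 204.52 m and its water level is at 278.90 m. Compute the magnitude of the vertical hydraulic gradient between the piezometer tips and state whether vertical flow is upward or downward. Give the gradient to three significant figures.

Total head at well G: h = 280.10 m (water level in the standpipe).
Total head at well E: h = 278.90 m.
Δh = h(well G) − h(well E) = 280.10 − 278.90 = 1.20 m.
Vertical separation Δz = 257.69 − 204.52 = 53.17 m.
|i_v| = |Δh| / Δz = 1.20 / 53.17 = 0.0226.
Head is higher in the shallow piezometer, so vertical flow is downward (recharge condition).

|i_v| ≈ 0.0226; vertical flow is downward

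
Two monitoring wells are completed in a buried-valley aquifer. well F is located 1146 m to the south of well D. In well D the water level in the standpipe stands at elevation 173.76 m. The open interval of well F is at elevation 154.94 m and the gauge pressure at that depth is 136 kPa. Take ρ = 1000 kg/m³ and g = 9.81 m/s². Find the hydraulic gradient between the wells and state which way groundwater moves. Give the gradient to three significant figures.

Total head at well D: h = 173.76 m (water level in the piezometer is the total head).
Pressure head at well F: ψ = P/(ρg) = 136×1000 / (1000 × 9.81) = 13.86 m.
Total head at well F: h = z + ψ = 154.94 + 13.86 = 168.80 m.
Head difference: h(well D) − h(well F) = 173.76 − 168.80 = 4.96 m.
Hydraulic gradient: i = |Δh| / L = 4.96 / 1146 = 0.00433.
Flow is from higher to lower head: from well D toward well F, i.e. toward the south.

i ≈ 0.00433; groundwater flows toward the south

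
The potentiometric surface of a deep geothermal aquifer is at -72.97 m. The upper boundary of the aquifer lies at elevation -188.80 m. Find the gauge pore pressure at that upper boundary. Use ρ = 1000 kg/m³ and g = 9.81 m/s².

Pressure head at the aquifer top: ψ = h − z = -72.97 − (-188.80) = 115.83 m.
P = ρgψ = 1000 × 9.81 × 115.83 = 1136292 Pa ≈ 1140 kPa.

P ≈ 1140 kPa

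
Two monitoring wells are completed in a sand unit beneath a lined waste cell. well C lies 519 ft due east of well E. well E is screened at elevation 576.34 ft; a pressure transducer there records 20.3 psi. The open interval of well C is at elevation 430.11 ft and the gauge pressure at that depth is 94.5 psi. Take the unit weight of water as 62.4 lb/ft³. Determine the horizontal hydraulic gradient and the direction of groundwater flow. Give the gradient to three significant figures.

i ≈ 0.0482; groundwater flows toward the west

Pressure head at well E: ψ = 144·P/γ = 144 × 20.3 / 62.4 = 46.85 ft.
Total head at well E: h = z + ψ = 576.34 + 46.85 = 623.19 ft.
Pressure head at well C: ψ = 144·P/γ = 144 × 94.5 / 62.4 = 218.08 ft.
Total head at well C: h = z + ψ = 430.11 + 218.08 = 648.19 ft.
Head difference: h(well E) − h(well C) = 623.19 − 648.19 = -25.00 ft.
Hydraulic gradient: i = |Δh| / L = 25.00 / 519 = 0.0482.
Flow is from higher to lower head: from well C toward well E, i.e. toward the west.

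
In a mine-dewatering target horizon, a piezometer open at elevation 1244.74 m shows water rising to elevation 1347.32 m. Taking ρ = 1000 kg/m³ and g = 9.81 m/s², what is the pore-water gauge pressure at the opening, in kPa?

Pressure head ψ = h − z = 1347.32 − 1244.74 = 102.58 m.
P = ρgψ = 1000 × 9.81 × 102.58 = 1006310 Pa ≈ 1010 kPa.

P ≈ 1010 kPa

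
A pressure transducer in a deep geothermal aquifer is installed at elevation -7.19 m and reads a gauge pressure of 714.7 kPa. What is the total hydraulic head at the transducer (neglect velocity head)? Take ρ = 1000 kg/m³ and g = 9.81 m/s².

h ≈ 65.66 m

ψ = P/(ρg) = 714.7×1000 / (1000 × 9.81) = 72.85 m.
h = z + ψ = -7.19 + 72.85 = 65.66 m.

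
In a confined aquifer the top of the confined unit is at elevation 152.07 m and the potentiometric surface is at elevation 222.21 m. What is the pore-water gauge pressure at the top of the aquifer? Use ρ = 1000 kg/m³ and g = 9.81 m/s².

P ≈ 688 kPa

Pressure head at the aquifer top: ψ = h − z = 222.21 − 152.07 = 70.14 m.
P = ρgψ = 1000 × 9.81 × 70.14 = 688073 Pa ≈ 688 kPa.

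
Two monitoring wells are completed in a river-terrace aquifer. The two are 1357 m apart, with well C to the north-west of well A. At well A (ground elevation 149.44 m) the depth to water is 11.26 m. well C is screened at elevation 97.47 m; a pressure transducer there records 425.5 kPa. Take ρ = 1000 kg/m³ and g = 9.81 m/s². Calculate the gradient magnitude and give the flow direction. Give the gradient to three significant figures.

Total head at well A: h = 149.44 − 11.26 = 138.18 m.
Pressure head at well C: ψ = P/(ρg) = 425.5×1000 / (1000 × 9.81) = 43.37 m.
Total head at well C: h = z + ψ = 97.47 + 43.37 = 140.84 m.
Head difference: h(well A) − h(well C) = 138.18 − 140.84 = -2.66 m.
Hydraulic gradient: i = |Δh| / L = 2.66 / 1357 = 0.00196.
Flow is from higher to lower head: from well C toward well A, i.e. toward the south-east.

i ≈ 0.00196; groundwater flows toward the south-east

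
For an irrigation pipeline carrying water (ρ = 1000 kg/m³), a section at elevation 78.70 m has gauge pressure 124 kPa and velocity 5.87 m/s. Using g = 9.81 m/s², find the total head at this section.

Pressure head ψ = P/(ρg) = 124×1000 / (1000 × 9.81) = 12.64 m.
Velocity head = v²/(2g) = 5.87² / (2 × 9.81) = 1.756 m.
h = z + ψ + v²/(2g) = 78.70 + 12.64 + 1.756 = 93.10 m.

h ≈ 93.10 m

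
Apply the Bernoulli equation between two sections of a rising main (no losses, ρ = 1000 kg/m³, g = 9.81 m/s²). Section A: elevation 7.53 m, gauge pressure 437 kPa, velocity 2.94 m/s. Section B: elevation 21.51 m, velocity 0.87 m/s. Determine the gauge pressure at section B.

Pressure head at A: ψ₁ = P₁/(ρg) = 437×1000 / (1000 × 9.81) = 44.55 m.
Velocity heads: v₁²/2g = 2.94²/19.62 = 0.441 m; v₂²/2g = 0.87²/19.62 = 0.039 m.
Total head H = z₁ + ψ₁ + v₁²/2g = 7.53 + 44.55 + 0.441 = 52.52 m.
ψ₂ = H − z₂ − v₂²/2g = 52.52 − 21.51 − 0.039 = 30.97 m.
P₂ = ρgψ₂ = 1000 × 9.81 × 30.97 ≈ 304 kPa.

P₂ ≈ 304 kPa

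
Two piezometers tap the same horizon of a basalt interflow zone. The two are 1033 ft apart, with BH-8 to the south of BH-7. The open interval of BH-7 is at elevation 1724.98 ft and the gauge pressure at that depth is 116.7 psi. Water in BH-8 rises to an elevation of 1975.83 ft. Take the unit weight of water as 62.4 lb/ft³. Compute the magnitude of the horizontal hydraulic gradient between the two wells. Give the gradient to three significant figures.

Pressure head at BH-7: ψ = 144·P/γ = 144 × 116.7 / 62.4 = 269.31 ft.
Total head at BH-7: h = z + ψ = 1724.98 + 269.31 = 1994.29 ft.
Total head at BH-8: h = 1975.83 ft (water level in the piezometer is the total head).
Head difference: h(BH-7) − h(BH-8) = 1994.29 − 1975.83 = 18.46 ft.
Hydraulic gradient: i = |Δh| / L = 18.46 / 1033 = 0.0179.

i ≈ 0.0179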